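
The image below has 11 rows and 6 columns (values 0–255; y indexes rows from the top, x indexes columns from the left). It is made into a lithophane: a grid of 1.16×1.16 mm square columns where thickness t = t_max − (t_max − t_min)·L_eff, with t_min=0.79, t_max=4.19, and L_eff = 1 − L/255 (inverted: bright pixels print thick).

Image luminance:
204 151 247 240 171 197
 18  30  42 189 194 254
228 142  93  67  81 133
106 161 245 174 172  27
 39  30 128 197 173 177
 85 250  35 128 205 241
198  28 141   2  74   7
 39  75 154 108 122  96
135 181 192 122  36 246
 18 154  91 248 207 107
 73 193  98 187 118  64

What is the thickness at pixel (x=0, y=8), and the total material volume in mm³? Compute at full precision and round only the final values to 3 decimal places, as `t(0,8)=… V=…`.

t(0,8)=2.590 V=227.469

span = t_max - t_min = 4.19 - 0.79 = 3.400
L(0,8) = 135, L_eff = 1 - 135/255 = 0.470588 (inverted)
t(0,8) = 4.19 - 3.400·0.470588 = 2.590
Σt over all 11·6 pixels = 25357/150 ≈ 169.0466667
V = pitch²·Σt = 1.16²·25357/150 = 227.469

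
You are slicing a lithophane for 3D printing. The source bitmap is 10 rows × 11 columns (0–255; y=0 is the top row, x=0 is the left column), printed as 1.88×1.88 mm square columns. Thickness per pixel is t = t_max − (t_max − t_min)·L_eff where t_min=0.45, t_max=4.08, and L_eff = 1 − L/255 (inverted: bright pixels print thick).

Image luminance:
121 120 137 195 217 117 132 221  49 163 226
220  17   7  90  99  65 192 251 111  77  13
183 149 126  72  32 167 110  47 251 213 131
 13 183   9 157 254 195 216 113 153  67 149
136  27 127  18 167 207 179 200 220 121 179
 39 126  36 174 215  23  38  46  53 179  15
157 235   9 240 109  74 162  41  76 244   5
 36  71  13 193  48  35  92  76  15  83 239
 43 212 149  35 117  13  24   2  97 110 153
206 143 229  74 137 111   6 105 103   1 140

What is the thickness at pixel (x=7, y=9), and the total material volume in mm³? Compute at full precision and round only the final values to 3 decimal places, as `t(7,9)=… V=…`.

t(7,9)=1.945 V=819.868

span = t_max - t_min = 4.08 - 0.45 = 3.630
L(7,9) = 105, L_eff = 1 - 105/255 = 0.588235 (inverted)
t(7,9) = 4.08 - 3.630·0.588235 = 1.945
Σt over all 10·11 pixels = 231.968
V = pitch²·Σt = 1.88²·231.968 = 819.868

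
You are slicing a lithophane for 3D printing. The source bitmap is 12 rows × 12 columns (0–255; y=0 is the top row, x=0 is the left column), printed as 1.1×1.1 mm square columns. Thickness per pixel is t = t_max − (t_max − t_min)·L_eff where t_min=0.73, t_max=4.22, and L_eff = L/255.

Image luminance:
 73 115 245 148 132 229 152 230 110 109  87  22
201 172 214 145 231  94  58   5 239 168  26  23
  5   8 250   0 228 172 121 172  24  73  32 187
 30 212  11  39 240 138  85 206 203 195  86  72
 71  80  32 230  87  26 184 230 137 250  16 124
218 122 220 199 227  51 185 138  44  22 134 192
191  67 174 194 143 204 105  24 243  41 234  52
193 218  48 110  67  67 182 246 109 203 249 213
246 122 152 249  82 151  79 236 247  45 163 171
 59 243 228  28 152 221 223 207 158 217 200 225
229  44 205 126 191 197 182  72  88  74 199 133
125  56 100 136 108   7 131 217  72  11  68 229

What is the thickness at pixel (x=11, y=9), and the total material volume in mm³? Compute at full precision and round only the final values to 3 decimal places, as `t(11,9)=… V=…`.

span = t_max - t_min = 4.22 - 0.73 = 3.490
L(11,9) = 225, L_eff = 225/255 = 0.882353
t(11,9) = 4.22 - 3.490·0.882353 = 1.141
Σt over all 12·12 pixels = 2848269/8500 ≈ 335.0904706
V = pitch²·Σt = 1.1²·2848269/8500 = 405.459

t(11,9)=1.141 V=405.459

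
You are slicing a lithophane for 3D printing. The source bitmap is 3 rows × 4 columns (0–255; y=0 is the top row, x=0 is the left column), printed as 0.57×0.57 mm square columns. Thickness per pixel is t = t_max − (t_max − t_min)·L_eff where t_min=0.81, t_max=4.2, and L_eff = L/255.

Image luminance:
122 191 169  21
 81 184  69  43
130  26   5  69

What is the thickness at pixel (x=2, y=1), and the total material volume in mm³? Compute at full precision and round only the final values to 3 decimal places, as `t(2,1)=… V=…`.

t(2,1)=3.283 V=11.581

span = t_max - t_min = 4.2 - 0.81 = 3.390
L(2,1) = 69, L_eff = 69/255 = 0.270588
t(2,1) = 4.2 - 3.390·0.270588 = 3.283
Σt over all 3·4 pixels = 30297/850 ≈ 35.6435294
V = pitch²·Σt = 0.57²·30297/850 = 11.581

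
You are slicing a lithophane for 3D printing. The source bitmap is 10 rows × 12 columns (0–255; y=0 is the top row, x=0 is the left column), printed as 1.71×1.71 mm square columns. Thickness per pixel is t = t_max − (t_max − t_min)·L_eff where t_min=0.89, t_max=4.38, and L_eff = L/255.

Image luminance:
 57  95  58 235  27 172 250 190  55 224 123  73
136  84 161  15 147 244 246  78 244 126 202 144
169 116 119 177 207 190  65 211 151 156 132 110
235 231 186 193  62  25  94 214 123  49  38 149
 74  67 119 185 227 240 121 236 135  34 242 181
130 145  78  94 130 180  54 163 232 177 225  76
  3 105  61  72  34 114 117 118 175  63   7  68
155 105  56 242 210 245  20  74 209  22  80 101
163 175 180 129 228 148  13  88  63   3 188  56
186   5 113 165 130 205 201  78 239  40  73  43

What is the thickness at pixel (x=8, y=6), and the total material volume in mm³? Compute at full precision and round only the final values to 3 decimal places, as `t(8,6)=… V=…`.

span = t_max - t_min = 4.38 - 0.89 = 3.490
L(8,6) = 175, L_eff = 175/255 = 0.686275
t(8,6) = 4.38 - 3.490·0.686275 = 1.985
Σt over all 10·12 pixels = 7923151/25500 ≈ 310.7118039
V = pitch²·Σt = 1.71²·7923151/25500 = 908.552

t(8,6)=1.985 V=908.552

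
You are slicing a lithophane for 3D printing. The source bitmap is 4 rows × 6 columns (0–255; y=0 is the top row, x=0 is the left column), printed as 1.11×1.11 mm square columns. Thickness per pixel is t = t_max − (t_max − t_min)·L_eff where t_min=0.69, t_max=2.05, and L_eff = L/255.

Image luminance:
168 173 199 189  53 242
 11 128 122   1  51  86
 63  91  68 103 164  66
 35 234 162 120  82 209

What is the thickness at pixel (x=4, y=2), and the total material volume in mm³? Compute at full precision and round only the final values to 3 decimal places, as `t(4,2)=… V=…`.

t(4,2)=1.175 V=42.089

span = t_max - t_min = 2.05 - 0.69 = 1.360
L(4,2) = 164, L_eff = 164/255 = 0.643137
t(4,2) = 2.05 - 1.360·0.643137 = 1.175
Σt over all 4·6 pixels = 34.16
V = pitch²·Σt = 1.11²·34.16 = 42.089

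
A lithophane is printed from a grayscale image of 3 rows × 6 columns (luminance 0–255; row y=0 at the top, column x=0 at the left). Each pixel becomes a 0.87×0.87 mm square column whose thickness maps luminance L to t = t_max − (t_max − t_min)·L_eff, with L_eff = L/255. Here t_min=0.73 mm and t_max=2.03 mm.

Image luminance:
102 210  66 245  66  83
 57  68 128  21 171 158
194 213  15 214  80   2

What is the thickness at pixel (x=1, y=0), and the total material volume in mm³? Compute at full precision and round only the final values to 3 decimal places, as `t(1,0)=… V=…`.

span = t_max - t_min = 2.03 - 0.73 = 1.300
L(1,0) = 210, L_eff = 210/255 = 0.823529
t(1,0) = 2.03 - 1.300·0.823529 = 0.959
Σt over all 3·6 pixels = 32984/1275 ≈ 25.8698039
V = pitch²·Σt = 0.87²·32984/1275 = 19.581

t(1,0)=0.959 V=19.581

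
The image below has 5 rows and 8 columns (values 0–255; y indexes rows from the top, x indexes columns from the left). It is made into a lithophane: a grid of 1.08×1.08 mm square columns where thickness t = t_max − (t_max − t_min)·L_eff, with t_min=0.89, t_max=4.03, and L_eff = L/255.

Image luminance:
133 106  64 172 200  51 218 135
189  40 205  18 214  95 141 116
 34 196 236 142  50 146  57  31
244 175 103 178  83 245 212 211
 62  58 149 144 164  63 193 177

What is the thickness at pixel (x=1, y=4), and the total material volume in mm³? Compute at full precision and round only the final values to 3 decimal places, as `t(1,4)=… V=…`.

span = t_max - t_min = 4.03 - 0.89 = 3.140
L(1,4) = 58, L_eff = 58/255 = 0.227451
t(1,4) = 4.03 - 3.140·0.227451 = 3.316
Σt over all 5·8 pixels = 23993/255 ≈ 94.0901961
V = pitch²·Σt = 1.08²·23993/255 = 109.747

t(1,4)=3.316 V=109.747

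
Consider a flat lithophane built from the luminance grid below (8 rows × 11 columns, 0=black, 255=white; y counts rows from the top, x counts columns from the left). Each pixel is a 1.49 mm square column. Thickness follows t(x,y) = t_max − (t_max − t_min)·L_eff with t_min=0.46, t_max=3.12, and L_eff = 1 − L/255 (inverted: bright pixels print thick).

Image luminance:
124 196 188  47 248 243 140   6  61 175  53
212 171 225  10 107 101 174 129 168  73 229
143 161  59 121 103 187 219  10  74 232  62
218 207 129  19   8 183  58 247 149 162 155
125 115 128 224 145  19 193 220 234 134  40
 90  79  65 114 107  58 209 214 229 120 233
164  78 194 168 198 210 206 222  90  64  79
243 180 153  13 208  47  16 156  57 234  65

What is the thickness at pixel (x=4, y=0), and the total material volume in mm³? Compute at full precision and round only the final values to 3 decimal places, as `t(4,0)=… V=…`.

span = t_max - t_min = 3.12 - 0.46 = 2.660
L(4,0) = 248, L_eff = 1 - 248/255 = 0.027451 (inverted)
t(4,0) = 3.12 - 2.660·0.027451 = 3.047
Σt over all 8·11 pixels = 354813/2125 ≈ 166.9708235
V = pitch²·Σt = 1.49²·354813/2125 = 370.692

t(4,0)=3.047 V=370.692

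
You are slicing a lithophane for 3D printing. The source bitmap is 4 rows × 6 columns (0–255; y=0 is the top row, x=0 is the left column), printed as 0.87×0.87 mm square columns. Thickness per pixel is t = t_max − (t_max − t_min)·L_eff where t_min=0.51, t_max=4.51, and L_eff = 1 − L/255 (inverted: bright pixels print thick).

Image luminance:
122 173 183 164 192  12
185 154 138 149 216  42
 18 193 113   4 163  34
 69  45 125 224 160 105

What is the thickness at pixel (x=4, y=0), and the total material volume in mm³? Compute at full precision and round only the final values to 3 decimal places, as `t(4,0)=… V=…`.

span = t_max - t_min = 4.51 - 0.51 = 4.000
L(4,0) = 192, L_eff = 1 - 192/255 = 0.247059 (inverted)
t(4,0) = 4.51 - 4.000·0.247059 = 3.522
Σt over all 4·6 pixels = 75266/1275 ≈ 59.0321569
V = pitch²·Σt = 0.87²·75266/1275 = 44.681

t(4,0)=3.522 V=44.681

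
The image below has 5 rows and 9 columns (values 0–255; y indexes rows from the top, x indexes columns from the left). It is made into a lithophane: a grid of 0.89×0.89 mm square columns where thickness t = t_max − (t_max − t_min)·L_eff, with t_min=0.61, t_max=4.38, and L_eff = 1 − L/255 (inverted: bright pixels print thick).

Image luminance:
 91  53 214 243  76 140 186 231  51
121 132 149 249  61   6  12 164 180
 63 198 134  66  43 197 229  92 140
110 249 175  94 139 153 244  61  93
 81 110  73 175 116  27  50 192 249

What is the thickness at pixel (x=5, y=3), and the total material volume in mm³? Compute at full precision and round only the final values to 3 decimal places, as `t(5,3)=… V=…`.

t(5,3)=2.872 V=90.977

span = t_max - t_min = 4.38 - 0.61 = 3.770
L(5,3) = 153, L_eff = 1 - 153/255 = 0.400000 (inverted)
t(5,3) = 4.38 - 3.770·0.400000 = 2.872
Σt over all 5·9 pixels = 2928799/25500 ≈ 114.8548627
V = pitch²·Σt = 0.89²·2928799/25500 = 90.977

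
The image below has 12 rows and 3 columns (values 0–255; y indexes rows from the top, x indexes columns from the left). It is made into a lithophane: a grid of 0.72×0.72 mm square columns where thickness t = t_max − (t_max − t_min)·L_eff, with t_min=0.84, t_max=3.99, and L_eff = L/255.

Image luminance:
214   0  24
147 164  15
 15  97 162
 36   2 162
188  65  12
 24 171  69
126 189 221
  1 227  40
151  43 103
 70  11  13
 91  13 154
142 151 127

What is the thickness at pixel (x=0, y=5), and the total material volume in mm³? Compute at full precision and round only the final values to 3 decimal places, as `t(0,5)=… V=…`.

t(0,5)=3.694 V=52.434

span = t_max - t_min = 3.99 - 0.84 = 3.150
L(0,5) = 24, L_eff = 24/255 = 0.094118
t(0,5) = 3.99 - 3.150·0.094118 = 3.694
Σt over all 12·3 pixels = 42987/425 ≈ 101.1458824
V = pitch²·Σt = 0.72²·42987/425 = 52.434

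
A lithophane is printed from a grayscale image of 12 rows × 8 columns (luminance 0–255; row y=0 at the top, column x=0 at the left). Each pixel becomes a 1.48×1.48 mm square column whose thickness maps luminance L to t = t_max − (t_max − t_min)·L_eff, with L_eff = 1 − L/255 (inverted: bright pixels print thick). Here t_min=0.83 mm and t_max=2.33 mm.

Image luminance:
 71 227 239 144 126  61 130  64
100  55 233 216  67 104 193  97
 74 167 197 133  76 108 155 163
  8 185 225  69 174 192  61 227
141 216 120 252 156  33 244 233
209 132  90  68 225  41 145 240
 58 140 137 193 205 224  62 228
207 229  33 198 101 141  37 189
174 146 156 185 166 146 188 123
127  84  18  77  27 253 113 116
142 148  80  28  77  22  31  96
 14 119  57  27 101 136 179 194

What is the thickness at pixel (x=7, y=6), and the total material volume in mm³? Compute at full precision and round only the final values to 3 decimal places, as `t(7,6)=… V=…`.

span = t_max - t_min = 2.33 - 0.83 = 1.500
L(7,6) = 228, L_eff = 1 - 228/255 = 0.105882 (inverted)
t(7,6) = 2.33 - 1.500·0.105882 = 2.171
Σt over all 12·8 pixels = 155.08
V = pitch²·Σt = 1.48²·155.08 = 339.687

t(7,6)=2.171 V=339.687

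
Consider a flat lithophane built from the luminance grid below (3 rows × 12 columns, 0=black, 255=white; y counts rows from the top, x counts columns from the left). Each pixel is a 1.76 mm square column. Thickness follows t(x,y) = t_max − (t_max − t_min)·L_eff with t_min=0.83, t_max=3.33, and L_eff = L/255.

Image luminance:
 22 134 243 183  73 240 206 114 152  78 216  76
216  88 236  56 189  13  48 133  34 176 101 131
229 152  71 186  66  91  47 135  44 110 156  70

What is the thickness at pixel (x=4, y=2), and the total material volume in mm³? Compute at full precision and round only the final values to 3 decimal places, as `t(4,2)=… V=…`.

span = t_max - t_min = 3.33 - 0.83 = 2.500
L(4,2) = 66, L_eff = 66/255 = 0.258824
t(4,2) = 3.33 - 2.500·0.258824 = 2.683
Σt over all 3·12 pixels = 64273/850 ≈ 75.6152941
V = pitch²·Σt = 1.76²·64273/850 = 234.226

t(4,2)=2.683 V=234.226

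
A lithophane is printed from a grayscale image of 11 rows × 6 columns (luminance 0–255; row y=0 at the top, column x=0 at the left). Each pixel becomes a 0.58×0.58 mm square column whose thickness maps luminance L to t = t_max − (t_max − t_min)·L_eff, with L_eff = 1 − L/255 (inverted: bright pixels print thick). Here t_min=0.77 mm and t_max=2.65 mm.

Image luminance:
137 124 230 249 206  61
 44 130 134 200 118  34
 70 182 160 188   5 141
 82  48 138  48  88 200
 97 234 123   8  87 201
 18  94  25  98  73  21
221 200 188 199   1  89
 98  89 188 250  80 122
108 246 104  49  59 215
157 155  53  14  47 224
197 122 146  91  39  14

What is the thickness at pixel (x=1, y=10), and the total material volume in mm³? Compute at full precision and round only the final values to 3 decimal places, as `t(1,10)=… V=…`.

span = t_max - t_min = 2.65 - 0.77 = 1.880
L(1,10) = 122, L_eff = 1 - 122/255 = 0.521569 (inverted)
t(1,10) = 2.65 - 1.880·0.521569 = 1.669
Σt over all 11·6 pixels = 1386889/12750 ≈ 108.7756078
V = pitch²·Σt = 0.58²·1386889/12750 = 36.592

t(1,10)=1.669 V=36.592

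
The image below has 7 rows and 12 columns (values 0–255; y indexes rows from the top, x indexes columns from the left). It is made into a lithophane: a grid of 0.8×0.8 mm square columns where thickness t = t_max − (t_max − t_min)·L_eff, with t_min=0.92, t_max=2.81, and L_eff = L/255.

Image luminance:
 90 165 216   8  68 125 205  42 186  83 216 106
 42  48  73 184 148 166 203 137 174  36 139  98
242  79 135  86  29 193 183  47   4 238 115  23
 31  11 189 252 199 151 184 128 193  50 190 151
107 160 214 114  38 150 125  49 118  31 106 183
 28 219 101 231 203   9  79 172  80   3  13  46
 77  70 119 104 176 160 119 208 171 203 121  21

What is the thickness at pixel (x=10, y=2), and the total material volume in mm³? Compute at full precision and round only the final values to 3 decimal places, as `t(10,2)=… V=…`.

t(10,2)=1.958 V=102.734

span = t_max - t_min = 2.81 - 0.92 = 1.890
L(10,2) = 115, L_eff = 115/255 = 0.450980
t(10,2) = 2.81 - 1.890·0.450980 = 1.958
Σt over all 7·12 pixels = 1364433/8500 ≈ 160.5215294
V = pitch²·Σt = 0.8²·1364433/8500 = 102.734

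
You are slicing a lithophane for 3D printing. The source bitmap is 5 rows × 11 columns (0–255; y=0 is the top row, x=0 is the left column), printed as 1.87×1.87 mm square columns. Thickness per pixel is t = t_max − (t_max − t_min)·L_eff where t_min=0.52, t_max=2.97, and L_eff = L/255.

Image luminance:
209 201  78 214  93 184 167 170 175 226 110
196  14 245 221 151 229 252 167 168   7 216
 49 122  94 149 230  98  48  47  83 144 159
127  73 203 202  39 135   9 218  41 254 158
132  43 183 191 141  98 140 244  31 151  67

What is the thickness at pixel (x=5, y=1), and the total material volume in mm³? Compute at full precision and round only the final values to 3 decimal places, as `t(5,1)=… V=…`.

span = t_max - t_min = 2.97 - 0.52 = 2.450
L(5,1) = 229, L_eff = 229/255 = 0.898039
t(5,1) = 2.97 - 2.450·0.898039 = 0.770
Σt over all 5·11 pixels = 451081/5100 ≈ 88.4472549
V = pitch²·Σt = 1.87²·451081/5100 = 309.291

t(5,1)=0.770 V=309.291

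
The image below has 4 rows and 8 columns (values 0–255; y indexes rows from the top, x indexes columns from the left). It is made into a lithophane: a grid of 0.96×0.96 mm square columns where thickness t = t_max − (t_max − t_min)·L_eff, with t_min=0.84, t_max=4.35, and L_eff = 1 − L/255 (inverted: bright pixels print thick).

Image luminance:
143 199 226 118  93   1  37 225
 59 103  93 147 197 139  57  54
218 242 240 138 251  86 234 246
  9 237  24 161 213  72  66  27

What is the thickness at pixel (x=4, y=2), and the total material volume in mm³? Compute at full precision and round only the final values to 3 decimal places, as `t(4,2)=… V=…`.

span = t_max - t_min = 4.35 - 0.84 = 3.510
L(4,2) = 251, L_eff = 1 - 251/255 = 0.015686 (inverted)
t(4,2) = 4.35 - 3.510·0.015686 = 4.295
Σt over all 4·8 pixels = 147603/1700 ≈ 86.8252941
V = pitch²·Σt = 0.96²·147603/1700 = 80.018

t(4,2)=4.295 V=80.018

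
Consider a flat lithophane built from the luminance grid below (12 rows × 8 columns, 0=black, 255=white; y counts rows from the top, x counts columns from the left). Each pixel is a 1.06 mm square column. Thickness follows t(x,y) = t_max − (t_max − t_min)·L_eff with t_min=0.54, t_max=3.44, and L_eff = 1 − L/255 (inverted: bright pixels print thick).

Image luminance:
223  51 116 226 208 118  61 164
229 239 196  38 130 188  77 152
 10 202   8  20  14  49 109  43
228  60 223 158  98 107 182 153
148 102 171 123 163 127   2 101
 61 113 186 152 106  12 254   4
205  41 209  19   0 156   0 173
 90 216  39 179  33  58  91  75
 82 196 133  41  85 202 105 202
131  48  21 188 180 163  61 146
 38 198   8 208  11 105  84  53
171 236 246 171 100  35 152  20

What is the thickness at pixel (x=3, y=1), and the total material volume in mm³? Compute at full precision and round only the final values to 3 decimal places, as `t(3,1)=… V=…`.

t(3,1)=0.972 V=202.756

span = t_max - t_min = 3.44 - 0.54 = 2.900
L(3,1) = 38, L_eff = 1 - 38/255 = 0.850980 (inverted)
t(3,1) = 3.44 - 2.900·0.850980 = 0.972
Σt over all 12·8 pixels = 460153/2550 ≈ 180.4521569
V = pitch²·Σt = 1.06²·460153/2550 = 202.756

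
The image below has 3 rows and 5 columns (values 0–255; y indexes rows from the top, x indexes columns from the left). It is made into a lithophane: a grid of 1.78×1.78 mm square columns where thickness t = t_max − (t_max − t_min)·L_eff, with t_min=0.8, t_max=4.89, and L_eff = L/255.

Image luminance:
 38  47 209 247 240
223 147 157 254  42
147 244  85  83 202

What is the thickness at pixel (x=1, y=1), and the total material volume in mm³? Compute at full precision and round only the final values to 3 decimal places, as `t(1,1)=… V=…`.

t(1,1)=2.532 V=112.216

span = t_max - t_min = 4.89 - 0.8 = 4.090
L(1,1) = 147, L_eff = 147/255 = 0.576471
t(1,1) = 4.89 - 4.090·0.576471 = 2.532
Σt over all 3·5 pixels = 45157/1275 ≈ 35.4172549
V = pitch²·Σt = 1.78²·45157/1275 = 112.216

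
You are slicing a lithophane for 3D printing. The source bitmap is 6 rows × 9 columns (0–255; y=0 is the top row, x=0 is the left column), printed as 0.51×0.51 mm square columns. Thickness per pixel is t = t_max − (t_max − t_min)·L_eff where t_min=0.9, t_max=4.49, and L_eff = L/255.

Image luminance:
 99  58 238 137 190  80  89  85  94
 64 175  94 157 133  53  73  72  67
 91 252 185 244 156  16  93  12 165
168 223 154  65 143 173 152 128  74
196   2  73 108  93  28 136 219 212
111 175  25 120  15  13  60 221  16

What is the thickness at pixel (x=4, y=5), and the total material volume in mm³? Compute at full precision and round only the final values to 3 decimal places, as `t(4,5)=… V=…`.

span = t_max - t_min = 4.49 - 0.9 = 3.590
L(4,5) = 15, L_eff = 15/255 = 0.058824
t(4,5) = 4.49 - 3.590·0.058824 = 4.279
Σt over all 6·9 pixels = 786001/5100 ≈ 154.1178431
V = pitch²·Σt = 0.51²·786001/5100 = 40.086

t(4,5)=4.279 V=40.086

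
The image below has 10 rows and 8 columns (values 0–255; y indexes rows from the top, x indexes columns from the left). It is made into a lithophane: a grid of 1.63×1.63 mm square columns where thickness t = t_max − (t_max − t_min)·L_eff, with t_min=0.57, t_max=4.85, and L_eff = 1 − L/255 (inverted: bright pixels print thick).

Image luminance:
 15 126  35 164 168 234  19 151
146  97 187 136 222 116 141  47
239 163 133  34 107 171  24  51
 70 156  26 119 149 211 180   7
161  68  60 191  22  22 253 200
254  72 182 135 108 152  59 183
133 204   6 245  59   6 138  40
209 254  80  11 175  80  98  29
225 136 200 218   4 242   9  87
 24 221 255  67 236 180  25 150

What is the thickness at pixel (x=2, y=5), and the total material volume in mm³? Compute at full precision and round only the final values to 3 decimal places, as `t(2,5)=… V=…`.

t(2,5)=3.625 V=567.632

span = t_max - t_min = 4.85 - 0.57 = 4.280
L(2,5) = 182, L_eff = 1 - 182/255 = 0.286275 (inverted)
t(2,5) = 4.85 - 4.280·0.286275 = 3.625
Σt over all 10·8 pixels = 1361984/6375 ≈ 213.6445490
V = pitch²·Σt = 1.63²·1361984/6375 = 567.632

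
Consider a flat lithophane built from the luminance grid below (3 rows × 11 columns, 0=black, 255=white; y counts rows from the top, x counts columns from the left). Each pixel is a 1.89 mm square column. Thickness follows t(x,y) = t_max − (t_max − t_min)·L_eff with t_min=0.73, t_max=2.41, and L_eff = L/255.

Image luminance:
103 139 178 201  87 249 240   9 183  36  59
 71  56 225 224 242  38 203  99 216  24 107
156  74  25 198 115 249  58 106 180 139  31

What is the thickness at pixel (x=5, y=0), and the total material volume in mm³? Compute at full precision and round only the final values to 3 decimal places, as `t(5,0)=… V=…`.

t(5,0)=0.770 V=182.423

span = t_max - t_min = 2.41 - 0.73 = 1.680
L(5,0) = 249, L_eff = 249/255 = 0.976471
t(5,0) = 2.41 - 1.680·0.976471 = 0.770
Σt over all 3·11 pixels = 86817/1700 ≈ 51.0688235
V = pitch²·Σt = 1.89²·86817/1700 = 182.423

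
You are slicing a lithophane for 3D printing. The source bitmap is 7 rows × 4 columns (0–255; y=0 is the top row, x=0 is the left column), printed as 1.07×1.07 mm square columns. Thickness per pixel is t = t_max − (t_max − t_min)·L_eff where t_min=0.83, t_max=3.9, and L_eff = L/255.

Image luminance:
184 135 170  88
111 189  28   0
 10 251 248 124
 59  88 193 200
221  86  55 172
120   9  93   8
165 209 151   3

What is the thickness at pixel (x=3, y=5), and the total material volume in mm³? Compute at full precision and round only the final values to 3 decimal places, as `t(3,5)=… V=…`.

span = t_max - t_min = 3.9 - 0.83 = 3.070
L(3,5) = 8, L_eff = 8/255 = 0.031373
t(3,5) = 3.9 - 3.070·0.031373 = 3.804
Σt over all 7·4 pixels = 175001/2550 ≈ 68.6278431
V = pitch²·Σt = 1.07²·175001/2550 = 78.572

t(3,5)=3.804 V=78.572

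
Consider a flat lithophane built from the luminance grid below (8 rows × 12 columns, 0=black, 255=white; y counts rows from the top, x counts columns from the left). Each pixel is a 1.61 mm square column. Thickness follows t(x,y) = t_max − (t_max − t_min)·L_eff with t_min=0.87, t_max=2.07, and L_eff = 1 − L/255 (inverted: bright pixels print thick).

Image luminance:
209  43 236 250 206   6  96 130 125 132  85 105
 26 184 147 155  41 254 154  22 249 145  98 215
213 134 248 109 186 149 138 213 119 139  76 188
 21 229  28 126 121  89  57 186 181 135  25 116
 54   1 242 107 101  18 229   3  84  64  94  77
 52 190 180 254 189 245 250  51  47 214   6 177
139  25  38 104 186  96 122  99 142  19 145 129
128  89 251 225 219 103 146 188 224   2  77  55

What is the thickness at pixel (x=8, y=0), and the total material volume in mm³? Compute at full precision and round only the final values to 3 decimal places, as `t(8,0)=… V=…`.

span = t_max - t_min = 2.07 - 0.87 = 1.200
L(8,0) = 125, L_eff = 1 - 125/255 = 0.509804 (inverted)
t(8,0) = 2.07 - 1.200·0.509804 = 1.458
Σt over all 8·12 pixels = 60334/425 ≈ 141.9623529
V = pitch²·Σt = 1.61²·60334/425 = 367.981

t(8,0)=1.458 V=367.981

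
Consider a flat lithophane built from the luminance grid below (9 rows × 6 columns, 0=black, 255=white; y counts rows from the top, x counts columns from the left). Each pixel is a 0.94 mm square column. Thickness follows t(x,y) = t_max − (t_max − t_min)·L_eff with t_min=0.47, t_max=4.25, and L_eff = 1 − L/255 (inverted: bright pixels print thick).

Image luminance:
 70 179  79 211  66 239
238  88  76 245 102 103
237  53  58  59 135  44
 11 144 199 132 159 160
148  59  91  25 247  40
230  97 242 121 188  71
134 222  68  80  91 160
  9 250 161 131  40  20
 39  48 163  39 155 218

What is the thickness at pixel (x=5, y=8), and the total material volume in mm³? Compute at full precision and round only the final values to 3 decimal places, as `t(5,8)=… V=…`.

span = t_max - t_min = 4.25 - 0.47 = 3.780
L(5,8) = 218, L_eff = 1 - 218/255 = 0.145098 (inverted)
t(5,8) = 4.25 - 3.780·0.145098 = 3.702
Σt over all 9·6 pixels = 528327/4250 ≈ 124.3122353
V = pitch²·Σt = 0.94²·528327/4250 = 109.842

t(5,8)=3.702 V=109.842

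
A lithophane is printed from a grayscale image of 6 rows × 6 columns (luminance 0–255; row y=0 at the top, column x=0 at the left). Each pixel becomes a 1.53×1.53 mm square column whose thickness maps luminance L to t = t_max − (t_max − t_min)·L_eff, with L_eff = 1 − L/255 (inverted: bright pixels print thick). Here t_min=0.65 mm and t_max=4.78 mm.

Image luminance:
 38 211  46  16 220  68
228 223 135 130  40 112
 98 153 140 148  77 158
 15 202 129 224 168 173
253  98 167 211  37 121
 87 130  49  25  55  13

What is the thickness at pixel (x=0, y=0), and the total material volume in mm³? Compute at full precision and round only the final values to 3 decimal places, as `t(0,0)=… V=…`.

span = t_max - t_min = 4.78 - 0.65 = 4.130
L(0,0) = 38, L_eff = 1 - 38/255 = 0.850980 (inverted)
t(0,0) = 4.78 - 4.130·0.850980 = 1.265
Σt over all 6·6 pixels = 402179/4250 ≈ 94.6303529
V = pitch²·Σt = 1.53²·402179/4250 = 221.520

t(0,0)=1.265 V=221.520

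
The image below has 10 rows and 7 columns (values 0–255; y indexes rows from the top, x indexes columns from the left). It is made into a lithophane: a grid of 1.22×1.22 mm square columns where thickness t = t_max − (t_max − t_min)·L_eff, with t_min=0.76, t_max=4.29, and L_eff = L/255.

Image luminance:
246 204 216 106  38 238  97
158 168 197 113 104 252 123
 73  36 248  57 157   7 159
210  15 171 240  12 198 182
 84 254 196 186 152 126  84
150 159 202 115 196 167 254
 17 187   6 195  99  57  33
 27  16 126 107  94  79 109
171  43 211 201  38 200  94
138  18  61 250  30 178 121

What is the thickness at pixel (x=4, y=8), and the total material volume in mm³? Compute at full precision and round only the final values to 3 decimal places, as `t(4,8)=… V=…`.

t(4,8)=3.764 V=256.255

span = t_max - t_min = 4.29 - 0.76 = 3.530
L(4,8) = 38, L_eff = 38/255 = 0.149020
t(4,8) = 4.29 - 3.530·0.149020 = 3.764
Σt over all 10·7 pixels = 2195141/12750 ≈ 172.1679216
V = pitch²·Σt = 1.22²·2195141/12750 = 256.255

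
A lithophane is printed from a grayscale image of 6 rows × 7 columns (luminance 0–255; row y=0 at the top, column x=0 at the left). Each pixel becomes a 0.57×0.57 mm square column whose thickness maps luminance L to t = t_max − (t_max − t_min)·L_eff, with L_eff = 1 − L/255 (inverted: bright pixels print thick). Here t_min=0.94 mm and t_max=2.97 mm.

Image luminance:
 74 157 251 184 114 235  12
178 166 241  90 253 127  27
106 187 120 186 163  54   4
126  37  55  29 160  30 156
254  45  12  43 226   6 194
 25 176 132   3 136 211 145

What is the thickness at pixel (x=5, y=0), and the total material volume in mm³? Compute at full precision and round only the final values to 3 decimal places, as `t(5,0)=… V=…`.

t(5,0)=2.811 V=26.096

span = t_max - t_min = 2.97 - 0.94 = 2.030
L(5,0) = 235, L_eff = 1 - 235/255 = 0.078431 (inverted)
t(5,0) = 2.97 - 2.030·0.078431 = 2.811
Σt over all 6·7 pixels = 68271/850 ≈ 80.3188235
V = pitch²·Σt = 0.57²·68271/850 = 26.096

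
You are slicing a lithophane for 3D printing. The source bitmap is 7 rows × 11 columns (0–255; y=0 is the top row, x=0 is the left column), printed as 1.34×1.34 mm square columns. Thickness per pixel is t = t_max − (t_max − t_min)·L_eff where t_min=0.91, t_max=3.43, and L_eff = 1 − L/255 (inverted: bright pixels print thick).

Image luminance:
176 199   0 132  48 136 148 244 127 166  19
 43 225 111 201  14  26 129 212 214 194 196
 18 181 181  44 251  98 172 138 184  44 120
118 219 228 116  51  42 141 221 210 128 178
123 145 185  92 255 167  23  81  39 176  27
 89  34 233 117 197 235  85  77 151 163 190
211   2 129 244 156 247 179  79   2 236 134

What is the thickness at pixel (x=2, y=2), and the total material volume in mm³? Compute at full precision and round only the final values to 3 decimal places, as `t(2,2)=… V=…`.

span = t_max - t_min = 3.43 - 0.91 = 2.520
L(2,2) = 181, L_eff = 1 - 181/255 = 0.290196 (inverted)
t(2,2) = 3.43 - 2.520·0.290196 = 2.699
Σt over all 7·11 pixels = 1481459/8500 ≈ 174.2892941
V = pitch²·Σt = 1.34²·1481459/8500 = 312.954

t(2,2)=2.699 V=312.954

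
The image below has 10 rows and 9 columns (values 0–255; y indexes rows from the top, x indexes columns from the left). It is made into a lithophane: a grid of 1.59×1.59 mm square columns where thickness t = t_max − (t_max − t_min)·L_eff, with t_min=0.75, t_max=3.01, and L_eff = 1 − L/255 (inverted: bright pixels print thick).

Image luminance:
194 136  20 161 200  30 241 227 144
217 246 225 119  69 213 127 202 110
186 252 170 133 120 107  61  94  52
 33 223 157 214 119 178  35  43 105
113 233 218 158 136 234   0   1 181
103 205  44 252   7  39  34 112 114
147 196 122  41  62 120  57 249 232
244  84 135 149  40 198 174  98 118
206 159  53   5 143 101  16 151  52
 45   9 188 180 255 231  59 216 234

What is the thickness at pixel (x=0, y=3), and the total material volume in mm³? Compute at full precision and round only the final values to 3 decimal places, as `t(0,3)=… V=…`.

span = t_max - t_min = 3.01 - 0.75 = 2.260
L(0,3) = 33, L_eff = 1 - 33/255 = 0.870588 (inverted)
t(0,3) = 3.01 - 2.260·0.870588 = 1.042
Σt over all 10·9 pixels = 2229733/12750 ≈ 174.8810196
V = pitch²·Σt = 1.59²·2229733/12750 = 442.117

t(0,3)=1.042 V=442.117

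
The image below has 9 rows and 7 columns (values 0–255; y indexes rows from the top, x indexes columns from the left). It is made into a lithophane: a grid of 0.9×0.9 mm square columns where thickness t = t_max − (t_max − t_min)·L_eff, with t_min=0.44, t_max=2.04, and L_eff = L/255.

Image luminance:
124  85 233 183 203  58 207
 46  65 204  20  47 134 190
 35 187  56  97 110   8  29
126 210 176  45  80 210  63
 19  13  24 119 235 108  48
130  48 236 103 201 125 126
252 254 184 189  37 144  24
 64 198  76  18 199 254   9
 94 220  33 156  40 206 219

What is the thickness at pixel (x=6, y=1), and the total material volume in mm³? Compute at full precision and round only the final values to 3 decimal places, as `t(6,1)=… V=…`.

span = t_max - t_min = 2.04 - 0.44 = 1.600
L(6,1) = 190, L_eff = 190/255 = 0.745098
t(6,1) = 2.04 - 1.600·0.745098 = 0.848
Σt over all 9·7 pixels = 4111/51 ≈ 80.6078431
V = pitch²·Σt = 0.9²·4111/51 = 65.292

t(6,1)=0.848 V=65.292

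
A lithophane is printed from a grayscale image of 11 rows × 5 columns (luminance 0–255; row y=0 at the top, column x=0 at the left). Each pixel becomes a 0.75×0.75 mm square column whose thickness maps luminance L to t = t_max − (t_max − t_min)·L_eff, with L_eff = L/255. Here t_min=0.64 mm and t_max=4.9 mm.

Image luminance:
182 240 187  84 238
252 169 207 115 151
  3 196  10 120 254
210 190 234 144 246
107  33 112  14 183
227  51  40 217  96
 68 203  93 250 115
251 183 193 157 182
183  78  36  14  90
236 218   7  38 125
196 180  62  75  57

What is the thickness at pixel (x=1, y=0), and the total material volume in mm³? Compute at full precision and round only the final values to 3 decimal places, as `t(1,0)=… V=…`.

t(1,0)=0.891 V=78.278

span = t_max - t_min = 4.9 - 0.64 = 4.260
L(1,0) = 240, L_eff = 240/255 = 0.941176
t(1,0) = 4.9 - 4.260·0.941176 = 0.891
Σt over all 11·5 pixels = 591433/4250 ≈ 139.1607059
V = pitch²·Σt = 0.75²·591433/4250 = 78.278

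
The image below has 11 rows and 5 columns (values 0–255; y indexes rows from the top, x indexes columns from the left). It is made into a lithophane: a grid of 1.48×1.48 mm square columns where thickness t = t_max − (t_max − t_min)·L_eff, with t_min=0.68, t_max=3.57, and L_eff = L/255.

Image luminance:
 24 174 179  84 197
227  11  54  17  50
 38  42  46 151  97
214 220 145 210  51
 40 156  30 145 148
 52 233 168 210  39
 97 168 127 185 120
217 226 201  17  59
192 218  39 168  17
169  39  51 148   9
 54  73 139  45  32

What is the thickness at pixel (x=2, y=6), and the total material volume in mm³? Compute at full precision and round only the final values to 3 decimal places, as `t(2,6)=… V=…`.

t(2,6)=2.131 V=274.634

span = t_max - t_min = 3.57 - 0.68 = 2.890
L(2,6) = 127, L_eff = 127/255 = 0.498039
t(2,6) = 3.57 - 2.890·0.498039 = 2.131
Σt over all 11·5 pixels = 188071/1500 ≈ 125.3806667
V = pitch²·Σt = 1.48²·188071/1500 = 274.634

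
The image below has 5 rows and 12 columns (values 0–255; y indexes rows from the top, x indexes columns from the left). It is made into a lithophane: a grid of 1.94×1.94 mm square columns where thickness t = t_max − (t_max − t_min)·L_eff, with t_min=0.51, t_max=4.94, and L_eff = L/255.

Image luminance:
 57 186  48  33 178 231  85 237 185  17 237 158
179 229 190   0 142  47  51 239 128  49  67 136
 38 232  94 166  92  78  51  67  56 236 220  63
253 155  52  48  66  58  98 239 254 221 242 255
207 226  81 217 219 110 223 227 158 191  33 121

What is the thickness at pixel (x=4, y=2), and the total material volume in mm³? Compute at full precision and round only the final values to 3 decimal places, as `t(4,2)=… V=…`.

span = t_max - t_min = 4.94 - 0.51 = 4.430
L(4,2) = 92, L_eff = 92/255 = 0.360784
t(4,2) = 4.94 - 4.430·0.360784 = 3.342
Σt over all 5·12 pixels = 953048/6375 ≈ 149.4977255
V = pitch²·Σt = 1.94²·953048/6375 = 562.650

t(4,2)=3.342 V=562.650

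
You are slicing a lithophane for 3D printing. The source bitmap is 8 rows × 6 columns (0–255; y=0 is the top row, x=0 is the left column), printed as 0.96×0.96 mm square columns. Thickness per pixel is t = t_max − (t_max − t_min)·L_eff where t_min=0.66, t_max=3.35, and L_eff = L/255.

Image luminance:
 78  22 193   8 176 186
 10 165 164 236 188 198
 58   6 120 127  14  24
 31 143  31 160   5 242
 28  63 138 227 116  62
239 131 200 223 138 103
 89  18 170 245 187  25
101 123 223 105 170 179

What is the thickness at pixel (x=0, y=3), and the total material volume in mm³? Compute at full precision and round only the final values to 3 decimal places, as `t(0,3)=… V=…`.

t(0,3)=3.023 V=90.950

span = t_max - t_min = 3.35 - 0.66 = 2.690
L(0,3) = 31, L_eff = 31/255 = 0.121569
t(0,3) = 3.35 - 2.690·0.121569 = 3.023
Σt over all 8·6 pixels = 629132/6375 ≈ 98.6873725
V = pitch²·Σt = 0.96²·629132/6375 = 90.950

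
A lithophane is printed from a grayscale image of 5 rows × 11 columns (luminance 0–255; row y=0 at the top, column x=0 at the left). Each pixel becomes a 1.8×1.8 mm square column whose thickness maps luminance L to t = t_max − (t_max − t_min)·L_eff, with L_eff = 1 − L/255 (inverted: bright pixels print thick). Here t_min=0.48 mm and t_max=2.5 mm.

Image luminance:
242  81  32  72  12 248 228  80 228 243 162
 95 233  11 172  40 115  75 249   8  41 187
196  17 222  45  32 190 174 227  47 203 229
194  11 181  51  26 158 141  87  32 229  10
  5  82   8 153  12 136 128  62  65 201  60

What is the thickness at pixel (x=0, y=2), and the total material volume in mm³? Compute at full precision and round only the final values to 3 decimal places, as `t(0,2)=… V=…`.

t(0,2)=2.033 V=251.543

span = t_max - t_min = 2.5 - 0.48 = 2.020
L(0,2) = 196, L_eff = 1 - 196/255 = 0.231373 (inverted)
t(0,2) = 2.5 - 2.020·0.231373 = 2.033
Σt over all 5·11 pixels = 164978/2125 ≈ 77.6367059
V = pitch²·Σt = 1.8²·164978/2125 = 251.543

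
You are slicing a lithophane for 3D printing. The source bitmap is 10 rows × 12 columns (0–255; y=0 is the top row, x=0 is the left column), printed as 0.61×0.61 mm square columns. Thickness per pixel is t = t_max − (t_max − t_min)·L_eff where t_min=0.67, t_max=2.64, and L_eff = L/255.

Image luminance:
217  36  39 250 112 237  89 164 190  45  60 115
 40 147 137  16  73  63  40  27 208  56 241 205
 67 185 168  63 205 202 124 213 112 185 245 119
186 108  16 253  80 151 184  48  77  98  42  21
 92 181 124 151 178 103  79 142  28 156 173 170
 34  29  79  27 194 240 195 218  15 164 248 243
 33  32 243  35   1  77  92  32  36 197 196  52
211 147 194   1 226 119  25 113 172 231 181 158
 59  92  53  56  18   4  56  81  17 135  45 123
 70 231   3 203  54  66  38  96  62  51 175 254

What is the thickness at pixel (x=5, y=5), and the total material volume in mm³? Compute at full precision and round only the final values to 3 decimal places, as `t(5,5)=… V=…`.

t(5,5)=0.786 V=77.441

span = t_max - t_min = 2.64 - 0.67 = 1.970
L(5,5) = 240, L_eff = 240/255 = 0.941176
t(5,5) = 2.64 - 1.970·0.941176 = 0.786
Σt over all 10·12 pixels = 1326751/6375 ≈ 208.1178039
V = pitch²·Σt = 0.61²·1326751/6375 = 77.441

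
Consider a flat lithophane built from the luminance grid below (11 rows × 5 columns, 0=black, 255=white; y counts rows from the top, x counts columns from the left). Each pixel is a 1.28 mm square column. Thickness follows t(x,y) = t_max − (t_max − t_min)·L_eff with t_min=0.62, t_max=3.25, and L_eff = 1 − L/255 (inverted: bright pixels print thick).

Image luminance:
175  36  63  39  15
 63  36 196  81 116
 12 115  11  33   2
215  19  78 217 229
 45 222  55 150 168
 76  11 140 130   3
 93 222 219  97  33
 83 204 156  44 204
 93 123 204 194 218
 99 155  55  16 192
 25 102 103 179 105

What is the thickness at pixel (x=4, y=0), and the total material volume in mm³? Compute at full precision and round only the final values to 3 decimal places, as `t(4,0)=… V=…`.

t(4,0)=0.775 V=156.734

span = t_max - t_min = 3.25 - 0.62 = 2.630
L(4,0) = 15, L_eff = 1 - 15/255 = 0.941176 (inverted)
t(4,0) = 3.25 - 2.630·0.941176 = 0.775
Σt over all 11·5 pixels = 2439397/25500 ≈ 95.6626275
V = pitch²·Σt = 1.28²·2439397/25500 = 156.734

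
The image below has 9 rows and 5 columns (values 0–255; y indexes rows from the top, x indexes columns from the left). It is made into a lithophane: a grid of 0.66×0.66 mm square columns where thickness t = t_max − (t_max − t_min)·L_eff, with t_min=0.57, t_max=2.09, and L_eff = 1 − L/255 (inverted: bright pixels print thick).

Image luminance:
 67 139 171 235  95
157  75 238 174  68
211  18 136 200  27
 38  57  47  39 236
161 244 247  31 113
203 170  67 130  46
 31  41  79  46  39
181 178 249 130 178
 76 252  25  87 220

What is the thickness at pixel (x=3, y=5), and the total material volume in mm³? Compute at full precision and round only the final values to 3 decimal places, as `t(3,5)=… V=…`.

span = t_max - t_min = 2.09 - 0.57 = 1.520
L(3,5) = 130, L_eff = 1 - 130/255 = 0.490196 (inverted)
t(3,5) = 2.09 - 1.520·0.490196 = 1.345
Σt over all 9·5 pixels = 504393/8500 ≈ 59.3403529
V = pitch²·Σt = 0.66²·504393/8500 = 25.849

t(3,5)=1.345 V=25.849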